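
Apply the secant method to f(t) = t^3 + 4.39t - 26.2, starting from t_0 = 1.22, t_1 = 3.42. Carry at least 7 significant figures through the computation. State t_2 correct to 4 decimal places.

f(t_0) = -19.028352, f(t_1) = 28.815488
t_2 = 3.420000 - (28.815488)·(3.420000 - 1.220000)/(28.815488 - (-19.028352)) = 2.094979; f(t_2) = -7.808304

2.0950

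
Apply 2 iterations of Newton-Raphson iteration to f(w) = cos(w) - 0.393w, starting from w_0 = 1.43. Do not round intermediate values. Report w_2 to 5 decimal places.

Newton update: w ← w − f(w)/f'(w).
f'(w) = -sin(w) - 0.393
w_0 = 1.430000: f = -0.421658, f' = -1.383105 → w_1 = 1.430000 - (-0.421658)/(-1.383105) = 1.125136
w_1 = 1.125136: f = -0.011125, f' = -1.295326 → w_2 = 1.125136 - (-0.011125)/(-1.295326) = 1.116548

1.11655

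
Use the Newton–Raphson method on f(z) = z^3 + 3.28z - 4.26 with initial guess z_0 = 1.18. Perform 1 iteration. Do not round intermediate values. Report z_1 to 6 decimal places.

1.011917

Newton update: z ← z − f(z)/f'(z).
f'(z) = 3z^2 + 3.28
z_0 = 1.180000: f = 1.253432, f' = 7.457200 → z_1 = 1.180000 - (1.253432)/(7.457200) = 1.011917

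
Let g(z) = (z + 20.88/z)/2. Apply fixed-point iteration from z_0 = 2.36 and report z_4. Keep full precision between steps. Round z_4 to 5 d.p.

4.56946

z_1 = g(2.360000) = 5.603729
z_2 = g(5.603729) = 4.664910
z_3 = g(4.664910) = 4.570440
z_4 = g(4.570440) = 4.569464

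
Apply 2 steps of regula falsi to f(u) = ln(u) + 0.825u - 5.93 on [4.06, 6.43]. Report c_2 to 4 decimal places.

5.1921

f(4.060000) = -1.179317, f(6.430000) = 1.235725
step 1: c = 5.217322, f(c) = 0.026275 > 0 → new bracket [4.060000, 5.217322]
step 2: c = 5.192099, f(c) = 0.000620 > 0 → new bracket [4.060000, 5.192099]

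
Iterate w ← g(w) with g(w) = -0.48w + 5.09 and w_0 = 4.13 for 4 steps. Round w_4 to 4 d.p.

3.4759

w_1 = g(4.130000) = 3.107600
w_2 = g(3.107600) = 3.598352
w_3 = g(3.598352) = 3.362791
w_4 = g(3.362791) = 3.475860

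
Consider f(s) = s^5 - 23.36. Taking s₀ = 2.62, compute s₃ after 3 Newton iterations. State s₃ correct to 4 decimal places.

1.8842

f'(s) = 5s⁴
s_0 = 2.620000: f = 100.094367, f' = 235.599937 → s_1 = 2.620000 - (100.094367)/(235.599937) = 2.195151
s_1 = 2.195151: f = 27.610880, f' = 116.098794 → s_2 = 2.195151 - (27.610880)/(116.098794) = 1.957329
s_2 = 1.957329: f = 5.368899, f' = 73.388024 → s_3 = 1.957329 - (5.368899)/(73.388024) = 1.884171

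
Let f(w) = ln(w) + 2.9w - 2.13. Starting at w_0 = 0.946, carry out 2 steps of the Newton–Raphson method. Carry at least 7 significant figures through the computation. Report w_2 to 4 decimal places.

Newton update: w ← w − f(w)/f'(w).
f'(w) = 1/w + 2.9
w_0 = 0.946000: f = 0.557887, f' = 3.957082 → w_1 = 0.946000 - (0.557887)/(3.957082) = 0.805016
w_1 = 0.805016: f = -0.012349, f' = 4.142212 → w_2 = 0.805016 - (-0.012349)/(4.142212) = 0.807997

0.8080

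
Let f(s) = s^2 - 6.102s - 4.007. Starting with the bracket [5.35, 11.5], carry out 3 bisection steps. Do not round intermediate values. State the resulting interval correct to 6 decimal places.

[6.118750, 6.887500]

f(5.350000) = -8.030200, f(11.500000) = 58.070000 (opposite signs)
step 1: m = 8.425000, f(m) = 15.564275 > 0 → root in [5.350000, 8.425000]
step 2: m = 6.887500, f(m) = 1.403131 > 0 → root in [5.350000, 6.887500]
step 3: m = 6.118750, f(m) = -3.904511 < 0 → root in [6.118750, 6.887500]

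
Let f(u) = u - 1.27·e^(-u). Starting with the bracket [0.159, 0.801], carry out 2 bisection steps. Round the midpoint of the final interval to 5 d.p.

0.72075

f(0.159000) = -0.924305, f(0.801000) = 0.230923 (opposite signs)
step 1: m = 0.480000, f(m) = -0.305855 < 0 → root in [0.480000, 0.801000]
step 2: m = 0.640500, f(m) = -0.028827 < 0 → root in [0.640500, 0.801000]
Midpoint of [0.640500, 0.801000] = 0.720750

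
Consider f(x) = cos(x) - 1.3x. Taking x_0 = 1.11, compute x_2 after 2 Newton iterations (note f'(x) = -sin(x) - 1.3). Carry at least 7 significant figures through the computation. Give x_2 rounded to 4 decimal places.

x_0 = 1.110000: f = -0.998338, f' = -2.195699 → x_1 = 1.110000 - (-0.998338)/(-2.195699) = 0.655321
x_1 = 0.655321: f = -0.059065, f' = -1.909414 → x_2 = 0.655321 - (-0.059065)/(-1.909414) = 0.624387

0.6244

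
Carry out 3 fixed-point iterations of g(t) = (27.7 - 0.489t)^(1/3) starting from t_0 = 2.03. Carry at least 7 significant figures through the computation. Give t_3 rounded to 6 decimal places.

2.971845

t_1 = g(2.030000) = 2.989121
t_2 = g(2.989121) = 2.971520
t_3 = g(2.971520) = 2.971845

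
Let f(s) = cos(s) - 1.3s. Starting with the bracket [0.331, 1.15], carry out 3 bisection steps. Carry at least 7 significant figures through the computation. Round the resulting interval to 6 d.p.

f(0.331000) = 0.515418, f(1.150000) = -1.086513 (opposite signs)
step 1: m = 0.740500, f(m) = -0.224519 < 0 → root in [0.331000, 0.740500]
step 2: m = 0.535750, f(m) = 0.163411 > 0 → root in [0.535750, 0.740500]
step 3: m = 0.638125, f(m) = -0.026348 < 0 → root in [0.535750, 0.638125]

[0.535750, 0.638125]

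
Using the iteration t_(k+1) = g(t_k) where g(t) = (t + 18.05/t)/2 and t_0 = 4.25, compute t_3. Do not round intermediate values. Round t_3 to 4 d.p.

4.2485

t_1 = g(4.250000) = 4.248529
t_2 = g(4.248529) = 4.248529
t_3 = g(4.248529) = 4.248529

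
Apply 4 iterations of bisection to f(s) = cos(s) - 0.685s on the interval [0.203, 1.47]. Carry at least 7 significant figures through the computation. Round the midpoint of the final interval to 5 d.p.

f(0.203000) = 0.840411, f(1.470000) = -0.906324 (opposite signs)
step 1: m = 0.836500, f(m) = 0.097062 > 0 → root in [0.836500, 1.470000]
step 2: m = 1.153250, f(m) = -0.384457 < 0 → root in [0.836500, 1.153250]
step 3: m = 0.994875, f(m) = -0.136882 < 0 → root in [0.836500, 0.994875]
step 4: m = 0.915687, f(m) = -0.018000 < 0 → root in [0.836500, 0.915687]
Midpoint of [0.836500, 0.915687] = 0.876094

0.87609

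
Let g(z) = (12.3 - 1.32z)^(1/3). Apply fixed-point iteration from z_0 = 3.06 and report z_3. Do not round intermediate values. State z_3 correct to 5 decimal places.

2.11728

z_1 = g(3.060000) = 2.021501
z_2 = g(2.021501) = 2.127648
z_3 = g(2.127648) = 2.117280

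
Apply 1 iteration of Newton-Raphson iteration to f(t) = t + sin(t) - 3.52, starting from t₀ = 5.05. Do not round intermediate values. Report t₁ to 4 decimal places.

f'(t) = 1 + cos(t)
t_0 = 5.050000: f = 0.586451, f' = 1.331234 → t_1 = 5.050000 - (0.586451)/(1.331234) = 4.609468

4.6095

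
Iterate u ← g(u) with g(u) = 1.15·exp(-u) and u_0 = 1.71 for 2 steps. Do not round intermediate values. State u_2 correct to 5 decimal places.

u_1 = g(1.710000) = 0.207996
u_2 = g(0.207996) = 0.934042

0.93404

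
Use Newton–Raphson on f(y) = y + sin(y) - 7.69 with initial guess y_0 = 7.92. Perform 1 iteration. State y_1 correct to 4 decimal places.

6.6055

Newton update: y ← y − f(y)/f'(y).
f'(y) = 1 + cos(y)
y_0 = 7.920000: f = 1.227822, f' = 0.934030 → y_1 = 7.920000 - (1.227822)/(0.934030) = 6.605457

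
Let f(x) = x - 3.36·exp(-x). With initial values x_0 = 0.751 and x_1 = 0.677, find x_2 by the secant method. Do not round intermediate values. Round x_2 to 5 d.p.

1.06644

f(x_0) = -0.834565, f(x_1) = -1.030347
x_2 = 0.677000 - (-1.030347)·(0.677000 - 0.751000)/(-1.030347 - (-0.834565)) = 1.066441; f(x_2) = -0.090176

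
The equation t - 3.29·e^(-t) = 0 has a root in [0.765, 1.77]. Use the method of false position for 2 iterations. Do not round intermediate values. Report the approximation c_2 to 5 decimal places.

1.10273

f(0.765000) = -0.765949, f(1.770000) = 1.209604
step 1: c = 1.154652, f(c) = 0.117752 > 0 → new bracket [0.765000, 1.154652]
step 2: c = 1.102731, f(c) = 0.010573 > 0 → new bracket [0.765000, 1.102731]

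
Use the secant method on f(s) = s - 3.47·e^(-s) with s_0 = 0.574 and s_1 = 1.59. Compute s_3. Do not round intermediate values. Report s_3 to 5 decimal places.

f(s_0) = -1.380539, f(s_1) = 0.882378
s_2 = 1.590000 - (0.882378)·(1.590000 - 0.574000)/(0.882378 - (-1.380539)) = 1.193832; f(s_2) = 0.142221
s_3 = 1.193832 - (0.142221)·(1.193832 - 1.590000)/(0.142221 - (0.882378)) = 1.117708; f(s_3) = -0.017081

1.11771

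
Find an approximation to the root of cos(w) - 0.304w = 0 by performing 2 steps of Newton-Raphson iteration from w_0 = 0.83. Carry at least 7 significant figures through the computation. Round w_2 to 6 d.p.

1.198216

f'(w) = -sin(w) - 0.304
w_0 = 0.830000: f = 0.422556, f' = -1.041931 → w_1 = 0.830000 - (0.422556)/(-1.041931) = 1.235550
w_1 = 1.235550: f = -0.046606, f' = -1.248329 → w_2 = 1.235550 - (-0.046606)/(-1.248329) = 1.198216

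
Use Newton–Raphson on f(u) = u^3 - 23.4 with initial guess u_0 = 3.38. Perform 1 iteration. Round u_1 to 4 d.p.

2.9361

Newton update: u ← u − f(u)/f'(u).
f'(u) = 3u^2
u_0 = 3.380000: f = 15.214472, f' = 34.273200 → u_1 = 3.380000 - (15.214472)/(34.273200) = 2.936083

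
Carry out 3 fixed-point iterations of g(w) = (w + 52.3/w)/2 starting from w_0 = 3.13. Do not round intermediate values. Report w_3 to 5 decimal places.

7.24060

w_1 = g(3.130000) = 9.919633
w_2 = g(9.919633) = 7.596003
w_3 = g(7.596003) = 7.240601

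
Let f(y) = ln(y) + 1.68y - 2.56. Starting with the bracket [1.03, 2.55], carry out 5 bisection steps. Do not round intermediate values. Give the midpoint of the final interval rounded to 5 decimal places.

f(1.030000) = -0.800041, f(2.550000) = 2.660093 (opposite signs)
step 1: m = 1.790000, f(m) = 1.029416 > 0 → root in [1.030000, 1.790000]
step 2: m = 1.410000, f(m) = 0.152390 > 0 → root in [1.030000, 1.410000]
step 3: m = 1.220000, f(m) = -0.311549 < 0 → root in [1.220000, 1.410000]
step 4: m = 1.315000, f(m) = -0.076963 < 0 → root in [1.315000, 1.410000]
step 5: m = 1.362500, f(m) = 0.038321 > 0 → root in [1.315000, 1.362500]
Midpoint of [1.315000, 1.362500] = 1.338750

1.33875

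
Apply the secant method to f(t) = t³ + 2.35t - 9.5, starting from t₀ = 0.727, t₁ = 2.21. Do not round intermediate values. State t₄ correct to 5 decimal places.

f(t_0) = -7.407309, f(t_1) = 6.487361
t_2 = 2.210000 - (6.487361)·(2.210000 - 0.727000)/(6.487361 - (-7.407309)) = 1.517594; f(t_2) = -2.438498
t_3 = 1.517594 - (-2.438498)·(1.517594 - 2.210000)/(-2.438498 - (6.487361)) = 1.706756; f(t_3) = -0.517321
t_4 = 1.706756 - (-0.517321)·(1.706756 - 1.517594)/(-0.517321 - (-2.438498)) = 1.757692; f(t_4) = 0.060929

1.75769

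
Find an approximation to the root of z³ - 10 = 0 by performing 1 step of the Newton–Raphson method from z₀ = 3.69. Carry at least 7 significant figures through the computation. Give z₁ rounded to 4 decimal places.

2.7048

Newton update: z ← z − f(z)/f'(z).
f'(z) = 3z²
z_0 = 3.690000: f = 40.243409, f' = 40.848300 → z_1 = 3.690000 - (40.243409)/(40.848300) = 2.704808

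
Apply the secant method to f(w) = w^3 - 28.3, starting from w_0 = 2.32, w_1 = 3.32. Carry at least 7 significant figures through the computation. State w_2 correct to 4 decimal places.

Secant update: w_(k+1) = w_k − f(w_k)·(w_k − w_(k-1))/(f(w_k) − f(w_(k-1))).
f(w_0) = -15.812832, f(w_1) = 8.294368
w_2 = 3.320000 - (8.294368)·(3.320000 - 2.320000)/(8.294368 - (-15.812832)) = 2.975938; f(w_2) = -1.944473

2.9759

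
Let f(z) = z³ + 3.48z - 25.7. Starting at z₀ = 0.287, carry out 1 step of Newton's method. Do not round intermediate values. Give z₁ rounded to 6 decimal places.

f'(z) = 3z² + 3.48
z_0 = 0.287000: f = -24.677600, f' = 3.727107 → z_1 = 0.287000 - (-24.677600)/(3.727107) = 6.908114

6.908114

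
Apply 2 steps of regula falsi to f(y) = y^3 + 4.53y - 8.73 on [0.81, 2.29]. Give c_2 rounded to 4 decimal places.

f(0.810000) = -4.529259, f(2.290000) = 13.652689
step 1: c = 1.178679, f(c) = -1.753064 < 0 → new bracket [1.178679, 2.290000]
step 2: c = 1.305139, f(c) = -0.594559 < 0 → new bracket [1.305139, 2.290000]

1.3051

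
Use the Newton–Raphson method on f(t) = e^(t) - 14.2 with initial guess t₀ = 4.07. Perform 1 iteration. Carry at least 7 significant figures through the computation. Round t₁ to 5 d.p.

Newton update: t ← t − f(t)/f'(t).
f'(t) = e^(t)
t_0 = 4.070000: f = 44.356963, f' = 58.556963 → t_1 = 4.070000 - (44.356963)/(58.556963) = 3.312499

3.31250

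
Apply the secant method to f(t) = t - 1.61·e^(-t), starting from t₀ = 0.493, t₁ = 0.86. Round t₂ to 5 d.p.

0.76198

Secant update: t_(k+1) = t_k − f(t_k)·(t_k − t_(k-1))/(f(t_k) − f(t_(k-1))).
f(t_0) = -0.490374, f(t_1) = 0.178709
t_2 = 0.860000 - (0.178709)·(0.860000 - 0.493000)/(0.178709 - (-0.490374)) = 0.761976; f(t_2) = 0.010519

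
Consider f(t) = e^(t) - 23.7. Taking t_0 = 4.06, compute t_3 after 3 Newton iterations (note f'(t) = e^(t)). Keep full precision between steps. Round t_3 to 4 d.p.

t_0 = 4.060000: f = 34.274311, f' = 57.974311 → t_1 = 4.060000 - (34.274311)/(57.974311) = 3.468802
t_1 = 3.468802: f = 8.398258, f' = 32.098258 → t_2 = 3.468802 - (8.398258)/(32.098258) = 3.207160
t_2 = 3.207160: f = 1.008803, f' = 24.708803 → t_3 = 3.207160 - (1.008803)/(24.708803) = 3.166332

3.1663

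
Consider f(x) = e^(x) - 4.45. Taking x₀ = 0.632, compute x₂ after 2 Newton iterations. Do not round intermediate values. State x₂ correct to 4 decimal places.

Newton update: x ← x − f(x)/f'(x).
f'(x) = e^(x)
x_0 = 0.632000: f = -2.568630, f' = 1.881370 → x_1 = 0.632000 - (-2.568630)/(1.881370) = 1.997298
x_1 = 1.997298: f = 2.919119, f' = 7.369119 → x_2 = 1.997298 - (2.919119)/(7.369119) = 1.601170

1.6012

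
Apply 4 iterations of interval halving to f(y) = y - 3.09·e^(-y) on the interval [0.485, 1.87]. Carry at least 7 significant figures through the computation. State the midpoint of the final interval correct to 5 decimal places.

1.04766

f(0.485000) = -1.417504, f(1.870000) = 1.393758 (opposite signs)
step 1: m = 1.177500, f(m) = 0.225632 > 0 → root in [0.485000, 1.177500]
step 2: m = 0.831250, f(m) = -0.514459 < 0 → root in [0.831250, 1.177500]
step 3: m = 1.004375, f(m) = -0.127410 < 0 → root in [1.004375, 1.177500]
step 4: m = 1.090937, f(m) = 0.053002 > 0 → root in [1.004375, 1.090937]
Midpoint of [1.004375, 1.090937] = 1.047656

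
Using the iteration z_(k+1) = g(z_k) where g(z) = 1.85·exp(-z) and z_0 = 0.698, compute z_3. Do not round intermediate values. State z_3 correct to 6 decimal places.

0.885423

z_1 = g(0.698000) = 0.920522
z_2 = g(0.920522) = 0.736875
z_3 = g(0.736875) = 0.885423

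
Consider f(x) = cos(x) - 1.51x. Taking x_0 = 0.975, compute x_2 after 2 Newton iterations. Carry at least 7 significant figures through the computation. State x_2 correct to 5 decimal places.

0.56093

f'(x) = -sin(x) - 1.51
x_0 = 0.975000: f = -0.911082, f' = -2.337702 → x_1 = 0.975000 - (-0.911082)/(-2.337702) = 0.585266
x_1 = 0.585266: f = -0.050186, f' = -2.062421 → x_2 = 0.585266 - (-0.050186)/(-2.062421) = 0.560932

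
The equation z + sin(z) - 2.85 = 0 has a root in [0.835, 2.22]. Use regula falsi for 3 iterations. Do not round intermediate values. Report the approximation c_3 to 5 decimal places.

f(0.835000) = -1.273703, f(2.220000) = 0.166565
step 1: c = 2.059826, f(c) = 0.092615 > 0 → new bracket [0.835000, 2.059826]
step 2: c = 1.976802, f(c) = 0.045508 > 0 → new bracket [0.835000, 1.976802]
step 3: c = 1.937414, f(c) = 0.020959 > 0 → new bracket [0.835000, 1.937414]

1.93741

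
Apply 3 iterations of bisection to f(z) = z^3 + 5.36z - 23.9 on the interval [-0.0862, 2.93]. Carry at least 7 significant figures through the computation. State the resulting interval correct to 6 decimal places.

[2.175950, 2.552975]

f(-0.086200) = -24.362673, f(2.930000) = 16.958557 (opposite signs)
step 1: m = 1.421900, f(m) = -13.403819 < 0 → root in [1.421900, 2.930000]
step 2: m = 2.175950, f(m) = -1.934310 < 0 → root in [2.175950, 2.930000]
step 3: m = 2.552975, f(m) = 6.423424 > 0 → root in [2.175950, 2.552975]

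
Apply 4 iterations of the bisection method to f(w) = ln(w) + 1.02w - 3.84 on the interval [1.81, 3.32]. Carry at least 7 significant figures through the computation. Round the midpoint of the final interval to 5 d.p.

f(1.810000) = -1.400473, f(3.320000) = 0.746365 (opposite signs)
step 1: m = 2.565000, f(m) = -0.281742 < 0 → root in [2.565000, 3.320000]
step 2: m = 2.942500, f(m) = 0.240610 > 0 → root in [2.565000, 2.942500]
step 3: m = 2.753750, f(m) = -0.018211 < 0 → root in [2.753750, 2.942500]
step 4: m = 2.848125, f(m) = 0.111748 > 0 → root in [2.753750, 2.848125]
Midpoint of [2.753750, 2.848125] = 2.800937

2.80094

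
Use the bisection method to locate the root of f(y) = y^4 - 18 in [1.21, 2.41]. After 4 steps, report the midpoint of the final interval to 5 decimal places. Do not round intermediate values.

2.07250

f(1.210000) = -15.856411, f(2.410000) = 15.734026 (opposite signs)
step 1: m = 1.810000, f(m) = -7.267169 < 0 → root in [1.810000, 2.410000]
step 2: m = 2.110000, f(m) = 1.821194 > 0 → root in [1.810000, 2.110000]
step 3: m = 1.960000, f(m) = -3.242109 < 0 → root in [1.960000, 2.110000]
step 4: m = 2.035000, f(m) = -0.850255 < 0 → root in [2.035000, 2.110000]
Midpoint of [2.035000, 2.110000] = 2.072500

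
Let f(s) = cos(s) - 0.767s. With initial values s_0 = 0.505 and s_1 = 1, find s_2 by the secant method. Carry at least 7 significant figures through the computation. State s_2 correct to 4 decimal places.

0.8430

f(s_0) = 0.487839, f(s_1) = -0.226698
s_2 = 1.000000 - (-0.226698)·(1.000000 - 0.505000)/(-0.226698 - (0.487839)) = 0.842954; f(s_2) = 0.018715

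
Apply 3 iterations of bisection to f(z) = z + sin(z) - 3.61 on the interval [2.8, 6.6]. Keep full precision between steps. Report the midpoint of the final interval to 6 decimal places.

4.462500

f(2.800000) = -0.475012, f(6.600000) = 3.301541 (opposite signs)
step 1: m = 4.700000, f(m) = 0.090077 > 0 → root in [2.800000, 4.700000]
step 2: m = 3.750000, f(m) = -0.431561 < 0 → root in [3.750000, 4.700000]
step 3: m = 4.225000, f(m) = -0.268559 < 0 → root in [4.225000, 4.700000]
Midpoint of [4.225000, 4.700000] = 4.462500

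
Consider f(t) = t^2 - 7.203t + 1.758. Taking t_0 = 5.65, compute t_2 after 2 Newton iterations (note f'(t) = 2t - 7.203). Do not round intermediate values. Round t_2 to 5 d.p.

6.97268

Newton update: t ← t − f(t)/f'(t).
t_0 = 5.650000: f = -7.016450, f' = 4.097000 → t_1 = 5.650000 - (-7.016450)/(4.097000) = 7.362582
t_1 = 7.362582: f = 2.932938, f' = 7.522165 → t_2 = 7.362582 - (2.932938)/(7.522165) = 6.972676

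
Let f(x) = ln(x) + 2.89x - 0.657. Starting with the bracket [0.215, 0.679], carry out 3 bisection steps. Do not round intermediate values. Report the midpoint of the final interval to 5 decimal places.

0.47600

f(0.215000) = -1.572767, f(0.679000) = 0.918176 (opposite signs)
step 1: m = 0.447000, f(m) = -0.170367 < 0 → root in [0.447000, 0.679000]
step 2: m = 0.563000, f(m) = 0.395594 > 0 → root in [0.447000, 0.563000]
step 3: m = 0.505000, f(m) = 0.119253 > 0 → root in [0.447000, 0.505000]
Midpoint of [0.447000, 0.505000] = 0.476000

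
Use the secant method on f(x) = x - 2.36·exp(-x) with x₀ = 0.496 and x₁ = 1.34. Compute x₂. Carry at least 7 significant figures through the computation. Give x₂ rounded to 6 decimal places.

f(x_0) = -0.941149, f(x_1) = 0.722044
x_2 = 1.340000 - (0.722044)·(1.340000 - 0.496000)/(0.722044 - (-0.941149)) = 0.973593; f(x_2) = 0.082166

0.973593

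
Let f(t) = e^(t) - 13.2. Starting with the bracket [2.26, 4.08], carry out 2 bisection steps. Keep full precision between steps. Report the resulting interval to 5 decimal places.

[2.26000, 2.71500]

f(2.260000) = -3.616911, f(4.080000) = 45.945470 (opposite signs)
step 1: m = 3.170000, f(m) = 10.607484 > 0 → root in [2.260000, 3.170000]
step 2: m = 2.715000, f(m) = 1.904610 > 0 → root in [2.260000, 2.715000]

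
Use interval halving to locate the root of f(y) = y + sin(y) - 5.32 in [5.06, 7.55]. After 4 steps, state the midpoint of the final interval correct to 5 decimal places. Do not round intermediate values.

f(5.060000) = -1.200189, f(7.550000) = 3.184152 (opposite signs)
step 1: m = 6.305000, f(m) = 1.006813 > 0 → root in [5.060000, 6.305000]
step 2: m = 5.682500, f(m) = -0.202708 < 0 → root in [5.682500, 6.305000]
step 3: m = 5.993750, f(m) = 0.388339 > 0 → root in [5.682500, 5.993750]
step 4: m = 5.838125, f(m) = 0.087613 > 0 → root in [5.682500, 5.838125]
Midpoint of [5.682500, 5.838125] = 5.760312

5.76031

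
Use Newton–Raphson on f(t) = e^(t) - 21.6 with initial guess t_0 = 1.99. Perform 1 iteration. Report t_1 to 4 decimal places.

f'(t) = e^(t)
t_0 = 1.990000: f = -14.284466, f' = 7.315534 → t_1 = 1.990000 - (-14.284466)/(7.315534) = 3.942621

3.9426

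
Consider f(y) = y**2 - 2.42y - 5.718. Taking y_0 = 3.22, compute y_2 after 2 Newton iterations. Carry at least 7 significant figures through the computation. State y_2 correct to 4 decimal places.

3.8922

f'(y) = 2y - 2.42
y_0 = 3.220000: f = -3.142000, f' = 4.020000 → y_1 = 3.220000 - (-3.142000)/(4.020000) = 4.001592
y_1 = 4.001592: f = 0.610886, f' = 5.583184 → y_2 = 4.001592 - (0.610886)/(5.583184) = 3.892177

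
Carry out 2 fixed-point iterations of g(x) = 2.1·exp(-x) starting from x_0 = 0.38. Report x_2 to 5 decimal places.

x_1 = g(0.380000) = 1.436109
x_2 = g(1.436109) = 0.499488

0.49949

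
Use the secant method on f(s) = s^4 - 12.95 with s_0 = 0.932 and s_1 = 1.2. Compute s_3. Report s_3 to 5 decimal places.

f(s_0) = -12.195492, f(s_1) = -10.876400
s_2 = 1.200000 - (-10.876400)·(1.200000 - 0.932000)/(-10.876400 - (-12.195492)) = 3.409758; f(s_2) = 122.224371
s_3 = 3.409758 - (122.224371)·(3.409758 - 1.200000)/(122.224371 - (-10.876400)) = 1.380572; f(s_3) = -9.317248

1.38057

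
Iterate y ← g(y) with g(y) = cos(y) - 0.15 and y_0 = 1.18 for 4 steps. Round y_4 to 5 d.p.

y_1 = g(1.180000) = 0.230925
y_2 = g(0.230925) = 0.823455
y_3 = g(0.823455) = 0.529691
y_4 = g(0.529691) = 0.712963

0.71296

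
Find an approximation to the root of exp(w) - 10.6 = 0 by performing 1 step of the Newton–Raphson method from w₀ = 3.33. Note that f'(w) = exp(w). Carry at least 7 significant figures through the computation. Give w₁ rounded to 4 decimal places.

Newton update: w ← w − f(w)/f'(w).
w_0 = 3.330000: f = 17.338342, f' = 27.938342 → w_1 = 3.330000 - (17.338342)/(27.938342) = 2.709407

2.7094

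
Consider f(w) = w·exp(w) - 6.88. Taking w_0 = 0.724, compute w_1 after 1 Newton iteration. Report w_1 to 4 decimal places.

f'(w) = (w + 1)·exp(w)
w_0 = 0.724000: f = -5.386629, f' = 3.556039 → w_1 = 0.724000 - (-5.386629)/(3.556039) = 2.238784

2.2388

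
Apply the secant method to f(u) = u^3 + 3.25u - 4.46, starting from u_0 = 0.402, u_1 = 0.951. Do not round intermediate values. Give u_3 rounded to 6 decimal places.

1.032024

f(u_0) = -3.088535, f(u_1) = -0.509165
u_2 = 0.951000 - (-0.509165)·(0.951000 - 0.402000)/(-0.509165 - (-3.088535)) = 1.059372; f(u_2) = 0.171859
u_3 = 1.059372 - (0.171859)·(1.059372 - 0.951000)/(0.171859 - (-0.509165)) = 1.032024; f(u_3) = -0.006741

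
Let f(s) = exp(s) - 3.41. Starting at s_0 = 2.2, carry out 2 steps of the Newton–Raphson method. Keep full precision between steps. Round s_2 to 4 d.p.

f'(s) = exp(s)
s_0 = 2.200000: f = 5.615013, f' = 9.025013 → s_1 = 2.200000 - (5.615013)/(9.025013) = 1.577839
s_1 = 1.577839: f = 1.434474, f' = 4.844474 → s_2 = 1.577839 - (1.434474)/(4.844474) = 1.281733

1.2817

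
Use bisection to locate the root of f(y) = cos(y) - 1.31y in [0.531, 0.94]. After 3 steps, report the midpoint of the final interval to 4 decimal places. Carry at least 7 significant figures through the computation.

0.6077

f(0.531000) = 0.166691, f(0.940000) = -0.641612 (opposite signs)
step 1: m = 0.735500, f(m) = -0.222010 < 0 → root in [0.531000, 0.735500]
step 2: m = 0.633250, f(m) = -0.023449 < 0 → root in [0.531000, 0.633250]
step 3: m = 0.582125, f(m) = 0.072712 > 0 → root in [0.582125, 0.633250]
Midpoint of [0.582125, 0.633250] = 0.607688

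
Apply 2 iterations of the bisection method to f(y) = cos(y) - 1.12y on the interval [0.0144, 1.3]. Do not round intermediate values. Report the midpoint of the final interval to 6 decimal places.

0.817900

f(0.014400) = 0.983768, f(1.300000) = -1.188501 (opposite signs)
step 1: m = 0.657200, f(m) = 0.055642 > 0 → root in [0.657200, 1.300000]
step 2: m = 0.978600, f(m) = -0.537847 < 0 → root in [0.657200, 0.978600]
Midpoint of [0.657200, 0.978600] = 0.817900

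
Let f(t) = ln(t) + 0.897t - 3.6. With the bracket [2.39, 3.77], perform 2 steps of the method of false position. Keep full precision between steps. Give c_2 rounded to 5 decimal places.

2.84746

f(2.390000) = -0.584877, f(3.770000) = 1.108765
step 1: c = 2.866565, f(c) = 0.024423 > 0 → new bracket [2.390000, 2.866565]
step 2: c = 2.847462, f(c) = 0.000602 > 0 → new bracket [2.390000, 2.847462]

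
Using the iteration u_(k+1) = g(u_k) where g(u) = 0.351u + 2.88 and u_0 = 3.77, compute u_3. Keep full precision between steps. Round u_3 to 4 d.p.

u_1 = g(3.770000) = 4.203270
u_2 = g(4.203270) = 4.355348
u_3 = g(4.355348) = 4.408727

4.4087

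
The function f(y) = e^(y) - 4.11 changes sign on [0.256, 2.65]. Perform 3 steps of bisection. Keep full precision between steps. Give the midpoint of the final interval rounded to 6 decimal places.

f(0.256000) = -2.818247, f(2.650000) = 10.044039 (opposite signs)
step 1: m = 1.453000, f(m) = 0.165923 > 0 → root in [0.256000, 1.453000]
step 2: m = 0.854500, f(m) = -1.759801 < 0 → root in [0.854500, 1.453000]
step 3: m = 1.153750, f(m) = -0.939942 < 0 → root in [1.153750, 1.453000]
Midpoint of [1.153750, 1.453000] = 1.303375

1.303375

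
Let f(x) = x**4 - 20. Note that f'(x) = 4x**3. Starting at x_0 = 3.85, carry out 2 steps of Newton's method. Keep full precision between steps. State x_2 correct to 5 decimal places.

2.42121

x_0 = 3.850000: f = 199.706506, f' = 228.266500 → x_1 = 3.850000 - (199.706506)/(228.266500) = 2.975117
x_1 = 2.975117: f = 58.345874, f' = 105.334852 → x_2 = 2.975117 - (58.345874)/(105.334852) = 2.421208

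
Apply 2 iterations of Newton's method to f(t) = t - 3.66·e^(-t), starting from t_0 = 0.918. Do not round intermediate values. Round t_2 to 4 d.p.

1.1541

f'(t) = 1 + 3.66·e^(-t)
t_0 = 0.918000: f = -0.543500, f' = 2.461500 → t_1 = 0.918000 - (-0.543500)/(2.461500) = 1.138800
t_1 = 1.138800: f = -0.033143, f' = 2.171943 → t_2 = 1.138800 - (-0.033143)/(2.171943) = 1.154060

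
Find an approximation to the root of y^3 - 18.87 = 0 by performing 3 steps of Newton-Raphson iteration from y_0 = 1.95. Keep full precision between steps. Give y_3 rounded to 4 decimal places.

f'(y) = 3y^2
y_0 = 1.950000: f = -11.455125, f' = 11.407500 → y_1 = 1.950000 - (-11.455125)/(11.407500) = 2.954175
y_1 = 2.954175: f = 6.911525, f' = 26.181448 → y_2 = 2.954175 - (6.911525)/(26.181448) = 2.690189
y_2 = 2.690189: f = 0.599218, f' = 21.711355 → y_3 = 2.690189 - (0.599218)/(21.711355) = 2.662590

2.6626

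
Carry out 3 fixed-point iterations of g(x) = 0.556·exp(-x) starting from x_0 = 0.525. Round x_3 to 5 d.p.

x_1 = g(0.525000) = 0.328905
x_2 = g(0.328905) = 0.400160
x_3 = g(0.400160) = 0.372638

0.37264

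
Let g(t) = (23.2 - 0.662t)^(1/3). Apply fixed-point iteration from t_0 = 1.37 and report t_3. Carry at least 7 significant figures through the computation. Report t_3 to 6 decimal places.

2.774768

t_1 = g(1.370000) = 2.814426
t_2 = g(2.814426) = 2.773597
t_3 = g(2.773597) = 2.774768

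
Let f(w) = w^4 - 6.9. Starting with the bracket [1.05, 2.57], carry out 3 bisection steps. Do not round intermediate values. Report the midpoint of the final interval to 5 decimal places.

1.71500

f(1.050000) = -5.684494, f(2.570000) = 36.724704 (opposite signs)
step 1: m = 1.810000, f(m) = 3.832831 > 0 → root in [1.050000, 1.810000]
step 2: m = 1.430000, f(m) = -2.718384 < 0 → root in [1.430000, 1.810000]
step 3: m = 1.620000, f(m) = -0.012525 < 0 → root in [1.620000, 1.810000]
Midpoint of [1.620000, 1.810000] = 1.715000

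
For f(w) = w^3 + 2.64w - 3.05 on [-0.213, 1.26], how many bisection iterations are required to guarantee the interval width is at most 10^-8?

28

Initial width b − a = 1.26 − -0.213 = 1.473000.
After n steps the width is (b−a)/2^n; need (b−a)/2^n ≤ 10^-8.
So n ≥ log₂(1.473000/10^-8) = log₂(147300000.0000) ≈ 27.1342.
Hence n = 28.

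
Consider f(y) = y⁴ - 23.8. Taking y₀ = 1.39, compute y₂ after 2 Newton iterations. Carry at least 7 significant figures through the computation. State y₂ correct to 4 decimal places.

f'(y) = 4y³
y_0 = 1.390000: f = -20.066990, f' = 10.742476 → y_1 = 1.390000 - (-20.066990)/(10.742476) = 3.258004
y_1 = 3.258004: f = 88.869541, f' = 138.329525 → y_2 = 3.258004 - (88.869541)/(138.329525) = 2.615556

2.6156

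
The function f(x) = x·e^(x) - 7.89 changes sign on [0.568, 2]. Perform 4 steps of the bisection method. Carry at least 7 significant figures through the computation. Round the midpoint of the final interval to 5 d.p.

f(0.568000) = -6.887631, f(2.000000) = 6.888112 (opposite signs)
step 1: m = 1.284000, f(m) = -3.253405 < 0 → root in [1.284000, 2.000000]
step 2: m = 1.642000, f(m) = 0.591735 > 0 → root in [1.284000, 1.642000]
step 3: m = 1.463000, f(m) = -1.571454 < 0 → root in [1.463000, 1.642000]
step 4: m = 1.552500, f(m) = -0.557133 < 0 → root in [1.552500, 1.642000]
Midpoint of [1.552500, 1.642000] = 1.597250

1.59725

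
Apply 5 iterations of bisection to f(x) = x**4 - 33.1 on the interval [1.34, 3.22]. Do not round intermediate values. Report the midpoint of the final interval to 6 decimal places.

f(1.340000) = -29.875821, f(3.220000) = 74.403719 (opposite signs)
step 1: m = 2.280000, f(m) = -6.076637 < 0 → root in [2.280000, 3.220000]
step 2: m = 2.750000, f(m) = 24.091406 > 0 → root in [2.280000, 2.750000]
step 3: m = 2.515000, f(m) = 6.908471 > 0 → root in [2.280000, 2.515000]
step 4: m = 2.397500, f(m) = -0.060424 < 0 → root in [2.397500, 2.515000]
step 5: m = 2.456250, f(m) = 3.299069 > 0 → root in [2.397500, 2.456250]
Midpoint of [2.397500, 2.456250] = 2.426875

2.426875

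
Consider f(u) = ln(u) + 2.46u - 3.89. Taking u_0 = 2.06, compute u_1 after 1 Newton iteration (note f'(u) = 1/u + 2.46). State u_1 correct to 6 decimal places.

1.414831

u_0 = 2.060000: f = 1.900306, f' = 2.945437 → u_1 = 2.060000 - (1.900306)/(2.945437) = 1.414831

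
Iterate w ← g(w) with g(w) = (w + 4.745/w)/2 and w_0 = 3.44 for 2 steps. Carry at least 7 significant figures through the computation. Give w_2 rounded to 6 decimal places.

w_1 = g(3.440000) = 2.409680
w_2 = g(2.409680) = 2.189411

2.189411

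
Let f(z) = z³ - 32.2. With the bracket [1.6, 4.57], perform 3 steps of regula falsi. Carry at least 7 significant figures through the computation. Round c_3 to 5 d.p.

f(1.600000) = -28.104000, f(4.570000) = 63.243993
step 1: c = 2.513746, f(c) = -16.315839 < 0 → new bracket [2.513746, 4.570000]
step 2: c = 2.935435, f(c) = -6.906001 < 0 → new bracket [2.935435, 4.570000]
step 3: c = 3.096352, f(c) = -2.514051 < 0 → new bracket [3.096352, 4.570000]

3.09635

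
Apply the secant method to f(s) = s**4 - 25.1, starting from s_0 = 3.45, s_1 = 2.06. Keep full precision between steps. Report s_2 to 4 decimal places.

Secant update: s_(k+1) = s_k − f(s_k)·(s_k − s_(k-1))/(f(s_k) − f(s_(k-1))).
f(s_0) = 116.569506, f(s_1) = -7.091859
s_2 = 2.060000 - (-7.091859)·(2.060000 - 3.450000)/(-7.091859 - (116.569506)) = 2.139715; f(s_2) = -4.138428

2.1397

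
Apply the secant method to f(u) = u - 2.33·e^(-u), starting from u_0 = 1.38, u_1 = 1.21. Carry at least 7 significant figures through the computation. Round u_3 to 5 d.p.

f(u_0) = 0.793822, f(u_1) = 0.515200
u_2 = 1.210000 - (0.515200)·(1.210000 - 1.380000)/(0.515200 - (0.793822)) = 0.895652; f(u_2) = -0.055782
u_3 = 0.895652 - (-0.055782)·(0.895652 - 1.210000)/(-0.055782 - (0.515200)) = 0.926363; f(u_3) = 0.003703

0.92636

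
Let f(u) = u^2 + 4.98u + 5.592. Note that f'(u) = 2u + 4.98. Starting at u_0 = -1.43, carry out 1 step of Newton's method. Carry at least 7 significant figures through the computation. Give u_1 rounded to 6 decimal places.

Newton update: u ← u − f(u)/f'(u).
u_0 = -1.430000: f = 0.515500, f' = 2.120000 → u_1 = -1.430000 - (0.515500)/(2.120000) = -1.673160

-1.673160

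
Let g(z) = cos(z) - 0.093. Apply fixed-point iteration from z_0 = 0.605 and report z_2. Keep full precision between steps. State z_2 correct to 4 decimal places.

0.6525

z_1 = g(0.605000) = 0.729502
z_2 = g(0.729502) = 0.652506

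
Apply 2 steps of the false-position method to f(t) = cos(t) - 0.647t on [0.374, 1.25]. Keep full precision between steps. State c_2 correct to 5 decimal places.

False-position update: c = (a·f(b) − b·f(a))/(f(b) − f(a)); replace the endpoint whose sign matches f(c).
f(0.374000) = 0.688895, f(1.250000) = -0.493428
step 1: c = 0.884412, f(c) = 0.061529 > 0 → new bracket [0.884412, 1.250000]
step 2: c = 0.924946, f(c) = 0.003438 > 0 → new bracket [0.924946, 1.250000]

0.92495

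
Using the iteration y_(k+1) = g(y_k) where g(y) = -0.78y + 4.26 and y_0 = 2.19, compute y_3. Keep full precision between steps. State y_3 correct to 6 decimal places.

y_1 = g(2.190000) = 2.551800
y_2 = g(2.551800) = 2.269596
y_3 = g(2.269596) = 2.489715

2.489715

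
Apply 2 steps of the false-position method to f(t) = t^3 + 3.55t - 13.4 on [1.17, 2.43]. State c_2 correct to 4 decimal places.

False-position update: c = (a·f(b) − b·f(a))/(f(b) − f(a)); replace the endpoint whose sign matches f(c).
f(1.170000) = -7.644887, f(2.430000) = 9.575407
step 1: c = 1.729372, f(c) = -2.088644 < 0 → new bracket [1.729372, 2.430000]
step 2: c = 1.854832, f(c) = -0.433986 < 0 → new bracket [1.854832, 2.430000]

1.8548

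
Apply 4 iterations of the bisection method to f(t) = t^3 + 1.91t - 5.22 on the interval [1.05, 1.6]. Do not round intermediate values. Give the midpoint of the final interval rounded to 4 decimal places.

f(1.050000) = -2.056875, f(1.600000) = 1.932000 (opposite signs)
step 1: m = 1.325000, f(m) = -0.363047 < 0 → root in [1.325000, 1.600000]
step 2: m = 1.462500, f(m) = 0.701525 > 0 → root in [1.325000, 1.462500]
step 3: m = 1.393750, f(m) = 0.149476 > 0 → root in [1.325000, 1.393750]
step 4: m = 1.359375, f(m) = -0.111604 < 0 → root in [1.359375, 1.393750]
Midpoint of [1.359375, 1.393750] = 1.376563

1.3766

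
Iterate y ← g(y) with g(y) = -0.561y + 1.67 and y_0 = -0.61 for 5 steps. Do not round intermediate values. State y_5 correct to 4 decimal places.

1.1632

y_1 = g(-0.610000) = 2.012210
y_2 = g(2.012210) = 0.541150
y_3 = g(0.541150) = 1.366415
y_4 = g(1.366415) = 0.903441
y_5 = g(0.903441) = 1.163169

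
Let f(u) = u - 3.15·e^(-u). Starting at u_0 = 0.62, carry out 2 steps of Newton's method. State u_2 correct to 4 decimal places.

f'(u) = 1 + 3.15·e^(-u)
u_0 = 0.620000: f = -1.074525, f' = 2.694525 → u_1 = 0.620000 - (-1.074525)/(2.694525) = 1.018781
u_1 = 1.018781: f = -0.118479, f' = 2.137260 → u_2 = 1.018781 - (-0.118479)/(2.137260) = 1.074216

1.0742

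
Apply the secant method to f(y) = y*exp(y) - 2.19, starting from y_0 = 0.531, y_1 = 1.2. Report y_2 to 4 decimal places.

Secant update: y_(k+1) = y_k − f(y_k)·(y_k − y_(k-1))/(f(y_k) − f(y_(k-1))).
f(y_0) = -1.286964, f(y_1) = 1.794140
y_2 = 1.200000 - (1.794140)·(1.200000 - 0.531000)/(1.794140 - (-1.286964)) = 0.810438; f(y_2) = -0.367410

0.8104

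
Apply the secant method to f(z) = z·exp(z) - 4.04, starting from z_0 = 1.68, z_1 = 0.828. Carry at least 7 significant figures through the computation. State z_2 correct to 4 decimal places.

f(z_0) = 4.974134, f(z_1) = -2.144926
z_2 = 0.828000 - (-2.144926)·(0.828000 - 1.680000)/(-2.144926 - (4.974134)) = 1.084702; f(z_2) = -0.830846

1.0847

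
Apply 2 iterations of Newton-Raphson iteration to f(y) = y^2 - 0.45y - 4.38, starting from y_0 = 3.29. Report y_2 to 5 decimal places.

2.33492

f'(y) = 2y - 0.45
y_0 = 3.290000: f = 4.963600, f' = 6.130000 → y_1 = 3.290000 - (4.963600)/(6.130000) = 2.480277
y_1 = 2.480277: f = 0.655651, f' = 4.510555 → y_2 = 2.480277 - (0.655651)/(4.510555) = 2.334918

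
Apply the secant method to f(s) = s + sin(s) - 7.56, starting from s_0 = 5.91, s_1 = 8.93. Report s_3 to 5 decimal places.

f(s_0) = -2.014583, f(s_1) = 1.844836
s_2 = 8.930000 - (1.844836)·(8.930000 - 5.910000)/(1.844836 - (-2.014583)) = 7.486414; f(s_2) = 0.859618
s_3 = 7.486414 - (0.859618)·(7.486414 - 8.930000)/(0.859618 - (1.844836)) = 6.226863; f(s_3) = -1.389429

6.22686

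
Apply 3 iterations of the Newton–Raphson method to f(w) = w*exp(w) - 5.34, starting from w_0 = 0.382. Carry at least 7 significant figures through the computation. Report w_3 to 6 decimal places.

f'(w) = (w+1)*exp(w)
w_0 = 0.382000: f = -4.780289, f' = 2.024923 → w_1 = 0.382000 - (-4.780289)/(2.024923) = 2.742726
w_1 = 2.742726: f = 37.252516, f' = 58.121779 → w_2 = 2.742726 - (37.252516)/(58.121779) = 2.101787
w_2 = 2.101787: f = 11.854253, f' = 25.375030 → w_3 = 2.101787 - (11.854253)/(25.375030) = 1.634625

1.634625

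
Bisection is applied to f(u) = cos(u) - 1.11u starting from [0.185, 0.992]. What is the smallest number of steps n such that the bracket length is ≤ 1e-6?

20

Initial width b − a = 0.992 − 0.185 = 0.807000.
After n steps the width is (b−a)/2^n; need (b−a)/2^n ≤ 1e-6.
So n ≥ log₂(0.807000/1e-6) = log₂(807000.0000) ≈ 19.6222.
Hence n = 20.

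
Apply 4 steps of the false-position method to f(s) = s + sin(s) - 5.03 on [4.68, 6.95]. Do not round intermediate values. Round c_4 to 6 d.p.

False-position update: c = (a·f(b) − b·f(a))/(f(b) − f(a)); replace the endpoint whose sign matches f(c).
f(4.680000) = -1.349476, f(6.950000) = 2.538486
step 1: c = 5.467896, f(c) = -0.290028 < 0 → new bracket [5.467896, 6.950000]
step 2: c = 5.619867, f(c) = -0.025868 < 0 → new bracket [5.619867, 6.950000]
step 3: c = 5.633285, f(c) = -0.001823 < 0 → new bracket [5.633285, 6.950000]
step 4: c = 5.634229, f(c) = -0.000126 < 0 → new bracket [5.634229, 6.950000]

5.634229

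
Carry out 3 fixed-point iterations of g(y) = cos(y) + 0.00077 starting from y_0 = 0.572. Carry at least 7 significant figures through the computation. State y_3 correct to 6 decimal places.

y_1 = g(0.572000) = 0.841590
y_2 = g(0.841590) = 0.667048
y_3 = g(0.667048) = 0.786421

0.786421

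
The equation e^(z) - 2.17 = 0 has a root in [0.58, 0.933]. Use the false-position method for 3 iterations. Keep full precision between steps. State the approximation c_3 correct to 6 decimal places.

f(0.580000) = -0.383962, f(0.933000) = 0.372124
step 1: c = 0.759263, f(c) = -0.033298 < 0 → new bracket [0.759263, 0.933000]
step 2: c = 0.773533, f(c) = -0.002590 < 0 → new bracket [0.773533, 0.933000]
step 3: c = 0.774635, f(c) = -0.000200 < 0 → new bracket [0.774635, 0.933000]

0.774635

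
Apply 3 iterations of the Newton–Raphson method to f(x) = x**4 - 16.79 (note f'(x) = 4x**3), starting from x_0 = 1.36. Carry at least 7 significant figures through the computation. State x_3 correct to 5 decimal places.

2.05161

x_0 = 1.360000: f = -13.368980, f' = 10.061824 → x_1 = 1.360000 - (-13.368980)/(10.061824) = 2.688684
x_1 = 2.688684: f = 35.468718, f' = 77.746179 → x_2 = 2.688684 - (35.468718)/(77.746179) = 2.232472
x_2 = 2.232472: f = 8.049562, f' = 44.505937 → x_3 = 2.232472 - (8.049562)/(44.505937) = 2.051607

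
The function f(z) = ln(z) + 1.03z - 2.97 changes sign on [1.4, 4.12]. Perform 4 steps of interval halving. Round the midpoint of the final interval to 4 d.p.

f(1.400000) = -1.191528, f(4.120000) = 2.689453 (opposite signs)
step 1: m = 2.760000, f(m) = 0.888031 > 0 → root in [1.400000, 2.760000]
step 2: m = 2.080000, f(m) = -0.095232 < 0 → root in [2.080000, 2.760000]
step 3: m = 2.420000, f(m) = 0.406368 > 0 → root in [2.080000, 2.420000]
step 4: m = 2.250000, f(m) = 0.158430 > 0 → root in [2.080000, 2.250000]
Midpoint of [2.080000, 2.250000] = 2.165000

2.1650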